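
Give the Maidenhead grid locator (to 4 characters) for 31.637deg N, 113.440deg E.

OM61

Offset from 180°W / 90°S: lon 293.44°, lat 121.64°.
Field: lon ⌊293.44/20⌋ = 14 → O; lat ⌊121.64/10⌋ = 12 → M.
Square: lon ⌊13.44/2⌋ = 6; lat ⌊1.64/1⌋ = 1.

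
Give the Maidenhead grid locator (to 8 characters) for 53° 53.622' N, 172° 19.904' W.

AO33uv04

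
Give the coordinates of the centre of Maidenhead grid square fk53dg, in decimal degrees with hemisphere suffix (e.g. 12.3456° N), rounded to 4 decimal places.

13.2708° N, 69.7083° W

Field F=5, K=10: +5·20° lon, +10·10° lat → SW at lon -80°, lat 10°.
Square 5, 3: +5·2° lon, +3·1° lat → SW at lon -70°, lat 13°.
Subsquare d=3, g=6: +3·0.0833333° lon, +6·0.0416667° lat → SW at lon -69.75°, lat 13.25°.
Cell spans 0.0833333° lon × 0.0416667° lat. Centre is SW corner plus half of each.
latitude 13.2708° N, longitude 69.7083° W.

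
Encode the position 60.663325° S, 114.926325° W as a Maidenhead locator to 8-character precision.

DC29mi80

Shift to the Maidenhead origin (180°W, 90°S): lon 65.07367, lat 29.33667.
Field: 65.07367/20 → 3 → D, 29.33667/10 → 2 → C; chars DC.
Square: 5.07367/2 → 2, 9.33667/1 → 9; chars 29.
Subsquare: 1.07367/0.0833333 → 12 → m, 0.33667/0.0416667 → 8 → i; chars mi.
Extended square: 0.07367/0.00833333 → 8, 0.00334/0.00416667 → 0; chars 80.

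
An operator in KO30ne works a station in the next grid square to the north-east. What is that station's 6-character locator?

Longitude subsquare n = 13; +1 → 14 = o.
Latitude subsquare e = 4; +1 → 5 = f.

KO30of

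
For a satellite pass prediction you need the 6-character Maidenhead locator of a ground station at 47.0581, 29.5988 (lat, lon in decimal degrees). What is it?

KN47tb

Shift to the Maidenhead origin (180°W, 90°S): lon 209.5988, lat 137.0581.
Field (20°×10°, letters A–R): 209.5988/20 → 10 → K, 137.0581/10 → 13 → N; chars KN.
Square (2°×1°, digits 0–9): 9.5988/2 → 4, 7.0581/1 → 7; chars 47.
Subsquare (5′×2.5′, letters a–x): 1.5988/0.0833333 → 19 → t, 0.0581/0.0416667 → 1 → b; chars tb.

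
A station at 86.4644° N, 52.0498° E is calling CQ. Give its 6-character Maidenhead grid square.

Offset from 180°W / 90°S: lon 232.0498°, lat 176.4644°.
Field: lon ⌊232.0498/20⌋ = 11 → L; lat ⌊176.4644/10⌋ = 17 → R.
Square: lon ⌊12.0498/2⌋ = 6; lat ⌊6.4644/1⌋ = 6.
Subsquare: lon ⌊0.0498/0.0833333⌋ = 0 → a; lat ⌊0.4644/0.0416667⌋ = 11 → l.

LR66al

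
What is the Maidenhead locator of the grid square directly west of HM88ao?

HM78xo

Longitude subsquare a = 0; −1 → -1, wraps to 23 = x, carry into square.
Longitude square 8; −1 → 7.
The latitude characters are unchanged.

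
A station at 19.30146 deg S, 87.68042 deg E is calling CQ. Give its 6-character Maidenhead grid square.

NH30uq

Offset from 180°W / 90°S: lon 267.6804°, lat 70.6985°.
Field: 267.6804/20 → 13 → N, 70.6985/10 → 7 → H; chars NH.
Square: 7.6804/2 → 3, 0.6985/1 → 0; chars 30.
Subsquare: 1.6804/0.0833333 → 20 → u, 0.6985/0.0416667 → 16 → q; chars uq.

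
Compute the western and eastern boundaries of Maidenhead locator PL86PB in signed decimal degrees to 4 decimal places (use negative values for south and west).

Field P=15, L=11: +15·20° lon, +11·10° lat → SW at lon 120°, lat 20°.
Square 8, 6: +8·2° lon, +6·1° lat → SW at lon 136°, lat 26°.
Subsquare p=15, b=1: +15·0.0833333° lon, +1·0.0416667° lat → SW at lon 137.25°, lat 26.0417°.
Cell spans 0.0833333° lon × 0.0416667° lat.
west 137.2500, east 137.3333.

137.2500, 137.3333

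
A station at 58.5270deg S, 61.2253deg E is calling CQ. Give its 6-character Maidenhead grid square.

MD01ol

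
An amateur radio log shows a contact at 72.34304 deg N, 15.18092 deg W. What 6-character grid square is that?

IQ22ji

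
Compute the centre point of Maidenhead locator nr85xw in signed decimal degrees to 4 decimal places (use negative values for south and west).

Field N=13, R=17: +13·20° lon, +17·10° lat → SW at lon 80°, lat 80°.
Square 8, 5: +8·2° lon, +5·1° lat → SW at lon 96°, lat 85°.
Subsquare x=23, w=22: +23·0.0833333° lon, +22·0.0416667° lat → SW at lon 97.9167°, lat 85.9167°.
Cell spans 0.0833333° lon × 0.0416667° lat. Centre is SW corner plus half of each.
latitude 85.9375, longitude 97.9583.

85.9375, 97.9583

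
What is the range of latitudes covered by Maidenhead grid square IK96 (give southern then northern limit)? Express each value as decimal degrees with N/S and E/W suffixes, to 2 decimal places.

16.00° N, 17.00° N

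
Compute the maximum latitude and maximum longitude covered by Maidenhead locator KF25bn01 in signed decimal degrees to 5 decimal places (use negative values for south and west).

Field K=10, F=5: +10·20° lon, +5·10° lat → SW at lon 20°, lat -40°.
Square 2, 5: +2·2° lon, +5·1° lat → SW at lon 24°, lat -35°.
Subsquare b=1, n=13: +1·0.0833333° lon, +13·0.0416667° lat → SW at lon 24.0833°, lat -34.4583°.
Extended square 0, 1: +0·0.00833333° lon, +1·0.00416667° lat → SW at lon 24.0833°, lat -34.4542°.
Cell spans 0.00833333° lon × 0.00416667° lat. NE corner is SW corner plus one full cell.
latitude -34.45000, longitude 24.09167.

-34.45000, 24.09167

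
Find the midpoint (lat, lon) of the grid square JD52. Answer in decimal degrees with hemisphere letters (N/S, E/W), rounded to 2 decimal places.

Field J=9, D=3: +9·20° lon, +3·10° lat → SW at lon 0°, lat -60°.
Square 5, 2: +5·2° lon, +2·1° lat → SW at lon 10°, lat -58°.
Cell spans 2° lon × 1° lat. Centre is SW corner plus half of each.
latitude 57.50° S, longitude 11.00° E.

57.50° S, 11.00° E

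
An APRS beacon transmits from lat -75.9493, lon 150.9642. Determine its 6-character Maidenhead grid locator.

Offset from 180°W / 90°S: lon 330.9642°, lat 14.0507°.
Field (20°×10°, letters A–R): lon ⌊330.9642/20⌋ = 16 → Q; lat ⌊14.0507/10⌋ = 1 → B.
Square (2°×1°, digits 0–9): lon ⌊10.9642/2⌋ = 5; lat ⌊4.0507/1⌋ = 4.
Subsquare (5′×2.5′, letters a–x): lon ⌊0.9642/0.0833333⌋ = 11 → l; lat ⌊0.0507/0.0416667⌋ = 1 → b.

QB54lb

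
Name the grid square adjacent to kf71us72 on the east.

KF71us82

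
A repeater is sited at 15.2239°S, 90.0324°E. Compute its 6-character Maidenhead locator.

Offset from 180°W / 90°S: lon 270.0324°, lat 74.7761°.
Field (20°×10°, letters A–R): lon ⌊270.0324/20⌋ = 13 → N; lat ⌊74.7761/10⌋ = 7 → H.
Square (2°×1°, digits 0–9): lon ⌊10.0324/2⌋ = 5; lat ⌊4.7761/1⌋ = 4.
Subsquare (5′×2.5′, letters a–x): lon ⌊0.0324/0.0833333⌋ = 0 → a; lat ⌊0.7761/0.0416667⌋ = 18 → s.

NH54as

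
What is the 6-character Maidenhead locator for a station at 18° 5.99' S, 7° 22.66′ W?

Shift to the Maidenhead origin (180°W, 90°S): lon 172.6223, lat 71.9002.
Field: lon ⌊172.6223/20⌋ = 8 → I; lat ⌊71.9002/10⌋ = 7 → H.
Square: lon ⌊12.6223/2⌋ = 6; lat ⌊1.9002/1⌋ = 1.
Subsquare: lon ⌊0.6223/0.0833333⌋ = 7 → h; lat ⌊0.9002/0.0416667⌋ = 21 → v.

IH61hv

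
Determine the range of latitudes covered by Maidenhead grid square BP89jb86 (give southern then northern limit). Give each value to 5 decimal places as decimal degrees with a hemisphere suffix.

69.06667° N, 69.07083° N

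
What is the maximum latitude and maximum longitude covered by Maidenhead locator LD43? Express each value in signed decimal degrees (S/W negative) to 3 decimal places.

Field L=11, D=3: +11·20° lon, +3·10° lat → SW at lon 40°, lat -60°.
Square 4, 3: +4·2° lon, +3·1° lat → SW at lon 48°, lat -57°.
Cell spans 2° lon × 1° lat. NE corner is SW corner plus one full cell.
latitude -56.000, longitude 50.000.

-56.000, 50.000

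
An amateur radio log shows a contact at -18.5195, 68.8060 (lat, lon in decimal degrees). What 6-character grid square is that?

MH41jl

Offset from 180°W / 90°S: lon 248.8060°, lat 71.4805°.
Field (20°×10°, letters A–R): 248.8060/20 → 12 → M, 71.4805/10 → 7 → H; chars MH.
Square (2°×1°, digits 0–9): 8.8060/2 → 4, 1.4805/1 → 1; chars 41.
Subsquare (5′×2.5′, letters a–x): 0.8060/0.0833333 → 9 → j, 0.4805/0.0416667 → 11 → l; chars jl.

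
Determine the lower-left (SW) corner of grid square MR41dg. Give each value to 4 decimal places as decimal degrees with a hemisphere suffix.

Field M=12, R=17: +12·20° lon, +17·10° lat → SW at lon 60°, lat 80°.
Square 4, 1: +4·2° lon, +1·1° lat → SW at lon 68°, lat 81°.
Subsquare d=3, g=6: +3·0.0833333° lon, +6·0.0416667° lat → SW at lon 68.25°, lat 81.25°.
latitude 81.2500° N, longitude 68.2500° E.

81.2500° N, 68.2500° E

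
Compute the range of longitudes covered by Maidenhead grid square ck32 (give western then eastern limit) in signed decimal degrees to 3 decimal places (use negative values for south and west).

-134.000, -132.000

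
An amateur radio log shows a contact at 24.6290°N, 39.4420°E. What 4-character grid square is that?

KL94

Offset from 180°W / 90°S: lon 219.44°, lat 114.63°.
Field (20°×10°, letters A–R): lon ⌊219.44/20⌋ = 10 → K; lat ⌊114.63/10⌋ = 11 → L.
Square (2°×1°, digits 0–9): lon ⌊19.44/2⌋ = 9; lat ⌊4.63/1⌋ = 4.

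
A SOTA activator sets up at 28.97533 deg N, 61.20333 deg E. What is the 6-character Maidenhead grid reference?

Offset from 180°W / 90°S: lon 241.2033°, lat 118.9753°.
Field: 241.2033/20 → 12 → M, 118.9753/10 → 11 → L; chars ML.
Square: 1.2033/2 → 0, 8.9753/1 → 8; chars 08.
Subsquare: 1.2033/0.0833333 → 14 → o, 0.9753/0.0416667 → 23 → x; chars ox.

ML08ox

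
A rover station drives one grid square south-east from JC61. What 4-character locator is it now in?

Longitude square 6; +1 → 7.
Latitude square 1; −1 → 0.

JC70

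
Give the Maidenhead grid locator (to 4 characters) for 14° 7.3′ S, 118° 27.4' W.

DH05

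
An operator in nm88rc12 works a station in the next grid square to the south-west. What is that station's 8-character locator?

NM88rc01

Longitude extended square 1; −1 → 0.
Latitude extended square 2; −1 → 1.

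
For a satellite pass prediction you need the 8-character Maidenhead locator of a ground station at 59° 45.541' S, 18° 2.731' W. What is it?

Offset from 180°W / 90°S: lon 161.95448°, lat 30.24098°.
Field: 161.95448/20 → 8 → I, 30.24098/10 → 3 → D; chars ID.
Square: 1.95448/2 → 0, 0.24098/1 → 0; chars 00.
Subsquare: 1.95448/0.0833333 → 23 → x, 0.24098/0.0416667 → 5 → f; chars xf.
Extended square: 0.03782/0.00833333 → 4, 0.03265/0.00416667 → 7; chars 47.

ID00xf47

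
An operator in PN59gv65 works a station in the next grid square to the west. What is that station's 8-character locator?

PN59gv55

Longitude extended square 6; −1 → 5.
The latitude characters are unchanged.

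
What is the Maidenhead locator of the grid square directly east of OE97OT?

OE97pt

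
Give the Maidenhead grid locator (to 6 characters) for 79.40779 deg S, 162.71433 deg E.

RB10io

Add 180° to longitude and 90° to latitude: 342.7143, 10.5922.
Field: lon ⌊342.7143/20⌋ = 17 → R; lat ⌊10.5922/10⌋ = 1 → B.
Square: lon ⌊2.7143/2⌋ = 1; lat ⌊0.5922/1⌋ = 0.
Subsquare: lon ⌊0.7143/0.0833333⌋ = 8 → i; lat ⌊0.5922/0.0416667⌋ = 14 → o.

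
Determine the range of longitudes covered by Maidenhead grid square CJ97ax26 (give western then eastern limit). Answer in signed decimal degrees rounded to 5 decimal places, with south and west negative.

Field C=2, J=9: +2·20° lon, +9·10° lat → SW at lon -140°, lat 0°.
Square 9, 7: +9·2° lon, +7·1° lat → SW at lon -122°, lat 7°.
Subsquare a=0, x=23: +0·0.0833333° lon, +23·0.0416667° lat → SW at lon -122°, lat 7.95833°.
Extended square 2, 6: +2·0.00833333° lon, +6·0.00416667° lat → SW at lon -121.983°, lat 7.98333°.
Cell spans 0.00833333° lon × 0.00416667° lat.
west -121.98333, east -121.97500.

-121.98333, -121.97500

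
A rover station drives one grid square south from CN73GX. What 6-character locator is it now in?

CN73gw

Latitude subsquare x = 23; −1 → 22 = w.
The longitude characters are unchanged.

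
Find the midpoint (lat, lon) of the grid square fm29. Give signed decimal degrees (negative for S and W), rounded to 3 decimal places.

Field F=5, M=12: +5·20° lon, +12·10° lat → SW at lon -80°, lat 30°.
Square 2, 9: +2·2° lon, +9·1° lat → SW at lon -76°, lat 39°.
Cell spans 2° lon × 1° lat. Centre is SW corner plus half of each.
latitude 39.500, longitude -75.000.

39.500, -75.000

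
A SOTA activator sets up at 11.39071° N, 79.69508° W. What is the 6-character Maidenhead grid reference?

Shift to the Maidenhead origin (180°W, 90°S): lon 100.3049, lat 101.3907.
Field: lon ⌊100.3049/20⌋ = 5 → F; lat ⌊101.3907/10⌋ = 10 → K.
Square: lon ⌊0.3049/2⌋ = 0; lat ⌊1.3907/1⌋ = 1.
Subsquare: lon ⌊0.3049/0.0833333⌋ = 3 → d; lat ⌊0.3907/0.0416667⌋ = 9 → j.

FK01dj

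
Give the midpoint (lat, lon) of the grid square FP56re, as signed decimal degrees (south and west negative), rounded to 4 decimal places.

66.1875, -68.5417

Field F=5, P=15: +5·20° lon, +15·10° lat → SW at lon -80°, lat 60°.
Square 5, 6: +5·2° lon, +6·1° lat → SW at lon -70°, lat 66°.
Subsquare r=17, e=4: +17·0.0833333° lon, +4·0.0416667° lat → SW at lon -68.5833°, lat 66.1667°.
Cell spans 0.0833333° lon × 0.0416667° lat. Centre is SW corner plus half of each.
latitude 66.1875, longitude -68.5417.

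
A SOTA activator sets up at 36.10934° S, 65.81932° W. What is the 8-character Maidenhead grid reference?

FF73cv13

Shift to the Maidenhead origin (180°W, 90°S): lon 114.18068, lat 53.89066.
Field (20°×10°, letters A–R): 114.18068/20 → 5 → F, 53.89066/10 → 5 → F; chars FF.
Square (2°×1°, digits 0–9): 14.18068/2 → 7, 3.89066/1 → 3; chars 73.
Subsquare (5′×2.5′, letters a–x): 0.18068/0.0833333 → 2 → c, 0.89066/0.0416667 → 21 → v; chars cv.
Extended square (30″×15″, digits 0–9): 0.01401/0.00833333 → 1, 0.01566/0.00416667 → 3; chars 13.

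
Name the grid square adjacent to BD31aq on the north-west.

BD21xr

Longitude subsquare a = 0; −1 → -1, wraps to 23 = x, carry into square.
Longitude square 3; −1 → 2.
Latitude subsquare q = 16; +1 → 17 = r.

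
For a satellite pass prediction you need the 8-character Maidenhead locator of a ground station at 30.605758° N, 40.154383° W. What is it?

Offset from 180°W / 90°S: lon 139.84562°, lat 120.60576°.
Field: 139.84562/20 → 6 → G, 120.60576/10 → 12 → M; chars GM.
Square: 19.84562/2 → 9, 0.60576/1 → 0; chars 90.
Subsquare: 1.84562/0.0833333 → 22 → w, 0.60576/0.0416667 → 14 → o; chars wo.
Extended square: 0.01228/0.00833333 → 1, 0.02242/0.00416667 → 5; chars 15.

GM90wo15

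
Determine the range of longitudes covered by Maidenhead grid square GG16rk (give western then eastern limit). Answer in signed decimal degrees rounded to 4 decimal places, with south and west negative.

Field G=6, G=6: +6·20° lon, +6·10° lat → SW at lon -60°, lat -30°.
Square 1, 6: +1·2° lon, +6·1° lat → SW at lon -58°, lat -24°.
Subsquare r=17, k=10: +17·0.0833333° lon, +10·0.0416667° lat → SW at lon -56.5833°, lat -23.5833°.
Cell spans 0.0833333° lon × 0.0416667° lat.
west -56.5833, east -56.5000.

-56.5833, -56.5000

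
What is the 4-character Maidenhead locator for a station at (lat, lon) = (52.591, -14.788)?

Shift to the Maidenhead origin (180°W, 90°S): lon 165.21, lat 142.59.
Field: 165.21/20 → 8 → I, 142.59/10 → 14 → O; chars IO.
Square: 5.21/2 → 2, 2.59/1 → 2; chars 22.

IO22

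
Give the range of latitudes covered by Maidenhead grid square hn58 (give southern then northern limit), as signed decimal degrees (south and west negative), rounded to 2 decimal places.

48.00, 49.00

Field H=7, N=13: +7·20° lon, +13·10° lat → SW at lon -40°, lat 40°.
Square 5, 8: +5·2° lon, +8·1° lat → SW at lon -30°, lat 48°.
Cell spans 2° lon × 1° lat.
south 48.00, north 49.00.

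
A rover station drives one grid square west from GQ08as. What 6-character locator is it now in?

Longitude subsquare a = 0; −1 → -1, wraps to 23 = x, carry into square.
Longitude square 0; −1 → -1, wraps to 9, carry into field.
Longitude field G = 6; −1 → 5 = F.
The latitude characters are unchanged.

FQ98xs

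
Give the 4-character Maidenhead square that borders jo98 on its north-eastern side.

KO09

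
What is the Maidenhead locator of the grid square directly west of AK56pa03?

AK56oa93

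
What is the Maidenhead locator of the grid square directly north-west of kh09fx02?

Longitude extended square 0; −1 → -1, wraps to 9, carry into subsquare.
Longitude subsquare f = 5; −1 → 4 = e.
Latitude extended square 2; +1 → 3.

KH09ex93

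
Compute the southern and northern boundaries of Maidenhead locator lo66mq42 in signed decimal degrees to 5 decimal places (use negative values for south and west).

56.67500, 56.67917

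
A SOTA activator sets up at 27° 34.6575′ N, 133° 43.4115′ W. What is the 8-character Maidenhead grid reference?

Offset from 180°W / 90°S: lon 46.27648°, lat 117.57762°.
Field: lon ⌊46.27648/20⌋ = 2 → C; lat ⌊117.57762/10⌋ = 11 → L.
Square: lon ⌊6.27648/2⌋ = 3; lat ⌊7.57762/1⌋ = 7.
Subsquare: lon ⌊0.27648/0.0833333⌋ = 3 → d; lat ⌊0.57762/0.0416667⌋ = 13 → n.
Extended square: lon ⌊0.02648/0.00833333⌋ = 3; lat ⌊0.03596/0.00416667⌋ = 8.

CL37dn38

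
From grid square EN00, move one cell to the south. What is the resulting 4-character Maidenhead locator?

EM09

Latitude square 0; −1 → -1, wraps to 9, carry into field.
Latitude field N = 13; −1 → 12 = M.
The longitude characters are unchanged.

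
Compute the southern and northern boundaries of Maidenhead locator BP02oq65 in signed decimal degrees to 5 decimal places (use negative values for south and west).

Field B=1, P=15: +1·20° lon, +15·10° lat → SW at lon -160°, lat 60°.
Square 0, 2: +0·2° lon, +2·1° lat → SW at lon -160°, lat 62°.
Subsquare o=14, q=16: +14·0.0833333° lon, +16·0.0416667° lat → SW at lon -158.833°, lat 62.6667°.
Extended square 6, 5: +6·0.00833333° lon, +5·0.00416667° lat → SW at lon -158.783°, lat 62.6875°.
Cell spans 0.00833333° lon × 0.00416667° lat.
south 62.68750, north 62.69167.

62.68750, 62.69167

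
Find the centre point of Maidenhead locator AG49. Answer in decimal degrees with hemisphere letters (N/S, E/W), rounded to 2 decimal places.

20.50° S, 171.00° W

Field A=0, G=6: +0·20° lon, +6·10° lat → SW at lon -180°, lat -30°.
Square 4, 9: +4·2° lon, +9·1° lat → SW at lon -172°, lat -21°.
Cell spans 2° lon × 1° lat. Centre is SW corner plus half of each.
latitude 20.50° S, longitude 171.00° W.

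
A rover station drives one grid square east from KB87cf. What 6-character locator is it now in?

KB87df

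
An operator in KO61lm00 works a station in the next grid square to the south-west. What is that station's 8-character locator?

Longitude extended square 0; −1 → -1, wraps to 9, carry into subsquare.
Longitude subsquare l = 11; −1 → 10 = k.
Latitude extended square 0; −1 → -1, wraps to 9, carry into subsquare.
Latitude subsquare m = 12; −1 → 11 = l.

KO61kl99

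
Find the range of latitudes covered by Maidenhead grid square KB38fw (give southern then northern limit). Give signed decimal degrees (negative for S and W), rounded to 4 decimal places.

-71.0833, -71.0417

Field K=10, B=1: +10·20° lon, +1·10° lat → SW at lon 20°, lat -80°.
Square 3, 8: +3·2° lon, +8·1° lat → SW at lon 26°, lat -72°.
Subsquare f=5, w=22: +5·0.0833333° lon, +22·0.0416667° lat → SW at lon 26.4167°, lat -71.0833°.
Cell spans 0.0833333° lon × 0.0416667° lat.
south -71.0833, north -71.0417.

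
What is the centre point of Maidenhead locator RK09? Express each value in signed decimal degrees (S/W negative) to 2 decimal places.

19.50, 161.00

Field R=17, K=10: +17·20° lon, +10·10° lat → SW at lon 160°, lat 10°.
Square 0, 9: +0·2° lon, +9·1° lat → SW at lon 160°, lat 19°.
Cell spans 2° lon × 1° lat. Centre is SW corner plus half of each.
latitude 19.50, longitude 161.00.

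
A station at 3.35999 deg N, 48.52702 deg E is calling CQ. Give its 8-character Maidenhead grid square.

Add 180° to longitude and 90° to latitude: 228.52702, 93.35999.
Field (20°×10°, letters A–R): lon ⌊228.52702/20⌋ = 11 → L; lat ⌊93.35999/10⌋ = 9 → J.
Square (2°×1°, digits 0–9): lon ⌊8.52702/2⌋ = 4; lat ⌊3.35999/1⌋ = 3.
Subsquare (5′×2.5′, letters a–x): lon ⌊0.52702/0.0833333⌋ = 6 → g; lat ⌊0.35999/0.0416667⌋ = 8 → i.
Extended square (30″×15″, digits 0–9): lon ⌊0.02702/0.00833333⌋ = 3; lat ⌊0.02666/0.00416667⌋ = 6.

LJ43gi36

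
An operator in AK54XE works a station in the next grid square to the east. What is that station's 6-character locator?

AK64ae

Longitude subsquare x = 23; +1 → 24, wraps to 0 = a, carry into square.
Longitude square 5; +1 → 6.
The latitude characters are unchanged.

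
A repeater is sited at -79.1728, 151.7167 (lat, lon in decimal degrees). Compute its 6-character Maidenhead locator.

Offset from 180°W / 90°S: lon 331.7167°, lat 10.8272°.
Field (20°×10°, letters A–R): lon ⌊331.7167/20⌋ = 16 → Q; lat ⌊10.8272/10⌋ = 1 → B.
Square (2°×1°, digits 0–9): lon ⌊11.7167/2⌋ = 5; lat ⌊0.8272/1⌋ = 0.
Subsquare (5′×2.5′, letters a–x): lon ⌊1.7167/0.0833333⌋ = 20 → u; lat ⌊0.8272/0.0416667⌋ = 19 → t.

QB50ut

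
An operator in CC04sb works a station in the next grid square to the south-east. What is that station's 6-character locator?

CC04ta

Longitude subsquare s = 18; +1 → 19 = t.
Latitude subsquare b = 1; −1 → 0 = a.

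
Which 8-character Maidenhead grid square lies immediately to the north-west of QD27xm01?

Longitude extended square 0; −1 → -1, wraps to 9, carry into subsquare.
Longitude subsquare x = 23; −1 → 22 = w.
Latitude extended square 1; +1 → 2.

QD27wm92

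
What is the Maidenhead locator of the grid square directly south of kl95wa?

Latitude subsquare a = 0; −1 → -1, wraps to 23 = x, carry into square.
Latitude square 5; −1 → 4.
The longitude characters are unchanged.

KL94wx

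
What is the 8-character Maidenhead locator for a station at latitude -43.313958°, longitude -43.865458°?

Shift to the Maidenhead origin (180°W, 90°S): lon 136.13454, lat 46.68604.
Field (20°×10°, letters A–R): 136.13454/20 → 6 → G, 46.68604/10 → 4 → E; chars GE.
Square (2°×1°, digits 0–9): 16.13454/2 → 8, 6.68604/1 → 6; chars 86.
Subsquare (5′×2.5′, letters a–x): 0.13454/0.0833333 → 1 → b, 0.68604/0.0416667 → 16 → q; chars bq.
Extended square (30″×15″, digits 0–9): 0.05121/0.00833333 → 6, 0.01938/0.00416667 → 4; chars 64.

GE86bq64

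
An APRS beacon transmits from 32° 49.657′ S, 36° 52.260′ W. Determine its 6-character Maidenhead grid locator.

HF17ne

Offset from 180°W / 90°S: lon 143.1290°, lat 57.1724°.
Field: lon ⌊143.1290/20⌋ = 7 → H; lat ⌊57.1724/10⌋ = 5 → F.
Square: lon ⌊3.1290/2⌋ = 1; lat ⌊7.1724/1⌋ = 7.
Subsquare: lon ⌊1.1290/0.0833333⌋ = 13 → n; lat ⌊0.1724/0.0416667⌋ = 4 → e.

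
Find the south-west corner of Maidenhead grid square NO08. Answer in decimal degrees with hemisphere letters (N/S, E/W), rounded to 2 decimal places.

58.00° N, 80.00° E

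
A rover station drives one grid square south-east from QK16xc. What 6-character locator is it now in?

Longitude subsquare x = 23; +1 → 24, wraps to 0 = a, carry into square.
Longitude square 1; +1 → 2.
Latitude subsquare c = 2; −1 → 1 = b.

QK26ab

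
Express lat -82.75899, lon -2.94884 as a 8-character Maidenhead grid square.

IA87mf67

Offset from 180°W / 90°S: lon 177.05116°, lat 7.24101°.
Field: lon ⌊177.05116/20⌋ = 8 → I; lat ⌊7.24101/10⌋ = 0 → A.
Square: lon ⌊17.05116/2⌋ = 8; lat ⌊7.24101/1⌋ = 7.
Subsquare: lon ⌊1.05116/0.0833333⌋ = 12 → m; lat ⌊0.24101/0.0416667⌋ = 5 → f.
Extended square: lon ⌊0.05116/0.00833333⌋ = 6; lat ⌊0.03268/0.00416667⌋ = 7.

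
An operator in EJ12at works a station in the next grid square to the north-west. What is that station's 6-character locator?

EJ02xu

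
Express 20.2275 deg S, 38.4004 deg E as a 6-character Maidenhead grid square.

Shift to the Maidenhead origin (180°W, 90°S): lon 218.4004, lat 69.7725.
Field: lon ⌊218.4004/20⌋ = 10 → K; lat ⌊69.7725/10⌋ = 6 → G.
Square: lon ⌊18.4004/2⌋ = 9; lat ⌊9.7725/1⌋ = 9.
Subsquare: lon ⌊0.4004/0.0833333⌋ = 4 → e; lat ⌊0.7725/0.0416667⌋ = 18 → s.

KG99es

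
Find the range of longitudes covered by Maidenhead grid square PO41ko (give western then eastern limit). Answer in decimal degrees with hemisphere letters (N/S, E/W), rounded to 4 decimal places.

128.8333° E, 128.9167° E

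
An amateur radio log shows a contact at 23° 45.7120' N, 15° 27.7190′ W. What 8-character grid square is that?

IL23gs42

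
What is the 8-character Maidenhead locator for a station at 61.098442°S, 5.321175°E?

Add 180° to longitude and 90° to latitude: 185.32118, 28.90156.
Field: lon ⌊185.32118/20⌋ = 9 → J; lat ⌊28.90156/10⌋ = 2 → C.
Square: lon ⌊5.32118/2⌋ = 2; lat ⌊8.90156/1⌋ = 8.
Subsquare: lon ⌊1.32118/0.0833333⌋ = 15 → p; lat ⌊0.90156/0.0416667⌋ = 21 → v.
Extended square: lon ⌊0.07118/0.00833333⌋ = 8; lat ⌊0.02656/0.00416667⌋ = 6.

JC28pv86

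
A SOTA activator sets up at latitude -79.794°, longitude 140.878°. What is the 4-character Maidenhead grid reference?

QB00

Shift to the Maidenhead origin (180°W, 90°S): lon 320.88, lat 10.21.
Field: lon ⌊320.88/20⌋ = 16 → Q; lat ⌊10.21/10⌋ = 1 → B.
Square: lon ⌊0.88/2⌋ = 0; lat ⌊0.21/1⌋ = 0.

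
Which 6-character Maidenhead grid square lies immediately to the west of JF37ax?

JF27xx

Longitude subsquare a = 0; −1 → -1, wraps to 23 = x, carry into square.
Longitude square 3; −1 → 2.
The latitude characters are unchanged.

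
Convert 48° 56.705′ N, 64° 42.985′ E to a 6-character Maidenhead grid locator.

Add 180° to longitude and 90° to latitude: 244.7164, 138.9451.
Field (20°×10°, letters A–R): 244.7164/20 → 12 → M, 138.9451/10 → 13 → N; chars MN.
Square (2°×1°, digits 0–9): 4.7164/2 → 2, 8.9451/1 → 8; chars 28.
Subsquare (5′×2.5′, letters a–x): 0.7164/0.0833333 → 8 → i, 0.9451/0.0416667 → 22 → w; chars iw.

MN28iw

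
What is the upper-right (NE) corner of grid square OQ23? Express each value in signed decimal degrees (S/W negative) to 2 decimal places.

74.00, 106.00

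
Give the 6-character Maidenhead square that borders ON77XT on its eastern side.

Longitude subsquare x = 23; +1 → 24, wraps to 0 = a, carry into square.
Longitude square 7; +1 → 8.
The latitude characters are unchanged.

ON87at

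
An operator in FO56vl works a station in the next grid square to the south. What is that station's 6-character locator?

Latitude subsquare l = 11; −1 → 10 = k.
The longitude characters are unchanged.

FO56vk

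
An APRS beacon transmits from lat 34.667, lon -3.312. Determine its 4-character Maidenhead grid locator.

Shift to the Maidenhead origin (180°W, 90°S): lon 176.69, lat 124.67.
Field: lon ⌊176.69/20⌋ = 8 → I; lat ⌊124.67/10⌋ = 12 → M.
Square: lon ⌊16.69/2⌋ = 8; lat ⌊4.67/1⌋ = 4.

IM84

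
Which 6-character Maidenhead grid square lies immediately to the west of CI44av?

CI34xv

Longitude subsquare a = 0; −1 → -1, wraps to 23 = x, carry into square.
Longitude square 4; −1 → 3.
The latitude characters are unchanged.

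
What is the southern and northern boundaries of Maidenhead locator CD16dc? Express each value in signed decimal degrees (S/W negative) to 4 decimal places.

Field C=2, D=3: +2·20° lon, +3·10° lat → SW at lon -140°, lat -60°.
Square 1, 6: +1·2° lon, +6·1° lat → SW at lon -138°, lat -54°.
Subsquare d=3, c=2: +3·0.0833333° lon, +2·0.0416667° lat → SW at lon -137.75°, lat -53.9167°.
Cell spans 0.0833333° lon × 0.0416667° lat.
south -53.9167, north -53.8750.

-53.9167, -53.8750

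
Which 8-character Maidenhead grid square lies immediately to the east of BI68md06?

BI68md16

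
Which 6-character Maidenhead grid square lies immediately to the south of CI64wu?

CI64wt

Latitude subsquare u = 20; −1 → 19 = t.
The longitude characters are unchanged.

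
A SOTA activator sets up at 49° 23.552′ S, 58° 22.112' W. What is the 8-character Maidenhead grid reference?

Shift to the Maidenhead origin (180°W, 90°S): lon 121.63147, lat 40.60747.
Field (20°×10°, letters A–R): 121.63147/20 → 6 → G, 40.60747/10 → 4 → E; chars GE.
Square (2°×1°, digits 0–9): 1.63147/2 → 0, 0.60747/1 → 0; chars 00.
Subsquare (5′×2.5′, letters a–x): 1.63147/0.0833333 → 19 → t, 0.60747/0.0416667 → 14 → o; chars to.
Extended square (30″×15″, digits 0–9): 0.04813/0.00833333 → 5, 0.02413/0.00416667 → 5; chars 55.

GE00to55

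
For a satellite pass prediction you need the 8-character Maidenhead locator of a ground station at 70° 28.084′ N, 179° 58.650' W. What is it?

Offset from 180°W / 90°S: lon 0.02250°, lat 160.46807°.
Field (20°×10°, letters A–R): lon ⌊0.02250/20⌋ = 0 → A; lat ⌊160.46807/10⌋ = 16 → Q.
Square (2°×1°, digits 0–9): lon ⌊0.02250/2⌋ = 0; lat ⌊0.46807/1⌋ = 0.
Subsquare (5′×2.5′, letters a–x): lon ⌊0.02250/0.0833333⌋ = 0 → a; lat ⌊0.46807/0.0416667⌋ = 11 → l.
Extended square (30″×15″, digits 0–9): lon ⌊0.02250/0.00833333⌋ = 2; lat ⌊0.00973/0.00416667⌋ = 2.

AQ00al22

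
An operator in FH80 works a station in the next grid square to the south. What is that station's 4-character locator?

FG89

Latitude square 0; −1 → -1, wraps to 9, carry into field.
Latitude field H = 7; −1 → 6 = G.
The longitude characters are unchanged.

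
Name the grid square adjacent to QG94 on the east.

RG04

Longitude square 9; +1 → 10, wraps to 0, carry into field.
Longitude field Q = 16; +1 → 17 = R.
The latitude characters are unchanged.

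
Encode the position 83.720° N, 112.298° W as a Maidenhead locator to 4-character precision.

DR33

Add 180° to longitude and 90° to latitude: 67.70, 173.72.
Field: 67.70/20 → 3 → D, 173.72/10 → 17 → R; chars DR.
Square: 7.70/2 → 3, 3.72/1 → 3; chars 33.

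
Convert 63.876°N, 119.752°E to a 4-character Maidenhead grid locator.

Add 180° to longitude and 90° to latitude: 299.75, 153.88.
Field: 299.75/20 → 14 → O, 153.88/10 → 15 → P; chars OP.
Square: 19.75/2 → 9, 3.88/1 → 3; chars 93.

OP93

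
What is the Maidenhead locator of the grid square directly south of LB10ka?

LA19kx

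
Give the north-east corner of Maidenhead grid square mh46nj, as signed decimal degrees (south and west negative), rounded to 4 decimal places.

Field M=12, H=7: +12·20° lon, +7·10° lat → SW at lon 60°, lat -20°.
Square 4, 6: +4·2° lon, +6·1° lat → SW at lon 68°, lat -14°.
Subsquare n=13, j=9: +13·0.0833333° lon, +9·0.0416667° lat → SW at lon 69.0833°, lat -13.625°.
Cell spans 0.0833333° lon × 0.0416667° lat. NE corner is SW corner plus one full cell.
latitude -13.5833, longitude 69.1667.

-13.5833, 69.1667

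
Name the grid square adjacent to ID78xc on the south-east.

ID88ab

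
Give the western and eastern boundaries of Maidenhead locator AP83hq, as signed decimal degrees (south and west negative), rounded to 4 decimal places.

Field A=0, P=15: +0·20° lon, +15·10° lat → SW at lon -180°, lat 60°.
Square 8, 3: +8·2° lon, +3·1° lat → SW at lon -164°, lat 63°.
Subsquare h=7, q=16: +7·0.0833333° lon, +16·0.0416667° lat → SW at lon -163.417°, lat 63.6667°.
Cell spans 0.0833333° lon × 0.0416667° lat.
west -163.4167, east -163.3333.

-163.4167, -163.3333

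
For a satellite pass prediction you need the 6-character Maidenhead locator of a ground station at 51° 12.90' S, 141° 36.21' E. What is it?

Offset from 180°W / 90°S: lon 321.6035°, lat 38.7850°.
Field (20°×10°, letters A–R): 321.6035/20 → 16 → Q, 38.7850/10 → 3 → D; chars QD.
Square (2°×1°, digits 0–9): 1.6035/2 → 0, 8.7850/1 → 8; chars 08.
Subsquare (5′×2.5′, letters a–x): 1.6035/0.0833333 → 19 → t, 0.7850/0.0416667 → 18 → s; chars ts.

QD08ts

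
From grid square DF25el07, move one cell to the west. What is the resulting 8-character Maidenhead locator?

DF25dl97

Longitude extended square 0; −1 → -1, wraps to 9, carry into subsquare.
Longitude subsquare e = 4; −1 → 3 = d.
The latitude characters are unchanged.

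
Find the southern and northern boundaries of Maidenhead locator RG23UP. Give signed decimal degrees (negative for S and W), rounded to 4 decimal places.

Field R=17, G=6: +17·20° lon, +6·10° lat → SW at lon 160°, lat -30°.
Square 2, 3: +2·2° lon, +3·1° lat → SW at lon 164°, lat -27°.
Subsquare u=20, p=15: +20·0.0833333° lon, +15·0.0416667° lat → SW at lon 165.667°, lat -26.375°.
Cell spans 0.0833333° lon × 0.0416667° lat.
south -26.3750, north -26.3333.

-26.3750, -26.3333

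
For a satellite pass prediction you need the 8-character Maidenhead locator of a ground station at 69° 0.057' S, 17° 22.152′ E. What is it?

Shift to the Maidenhead origin (180°W, 90°S): lon 197.36920, lat 20.99905.
Field (20°×10°, letters A–R): lon ⌊197.36920/20⌋ = 9 → J; lat ⌊20.99905/10⌋ = 2 → C.
Square (2°×1°, digits 0–9): lon ⌊17.36920/2⌋ = 8; lat ⌊0.99905/1⌋ = 0.
Subsquare (5′×2.5′, letters a–x): lon ⌊1.36920/0.0833333⌋ = 16 → q; lat ⌊0.99905/0.0416667⌋ = 23 → x.
Extended square (30″×15″, digits 0–9): lon ⌊0.03587/0.00833333⌋ = 4; lat ⌊0.04072/0.00416667⌋ = 9.

JC80qx49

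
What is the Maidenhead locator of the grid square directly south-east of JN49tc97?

Longitude extended square 9; +1 → 10, wraps to 0, carry into subsquare.
Longitude subsquare t = 19; +1 → 20 = u.
Latitude extended square 7; −1 → 6.

JN49uc06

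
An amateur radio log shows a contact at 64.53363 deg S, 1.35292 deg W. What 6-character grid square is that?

IC95hl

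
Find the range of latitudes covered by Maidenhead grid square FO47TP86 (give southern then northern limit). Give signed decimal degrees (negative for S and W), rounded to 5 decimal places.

57.65000, 57.65417

Field F=5, O=14: +5·20° lon, +14·10° lat → SW at lon -80°, lat 50°.
Square 4, 7: +4·2° lon, +7·1° lat → SW at lon -72°, lat 57°.
Subsquare t=19, p=15: +19·0.0833333° lon, +15·0.0416667° lat → SW at lon -70.4167°, lat 57.625°.
Extended square 8, 6: +8·0.00833333° lon, +6·0.00416667° lat → SW at lon -70.35°, lat 57.65°.
Cell spans 0.00833333° lon × 0.00416667° lat.
south 57.65000, north 57.65417.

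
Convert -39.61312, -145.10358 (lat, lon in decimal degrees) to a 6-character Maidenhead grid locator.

Add 180° to longitude and 90° to latitude: 34.8964, 50.3869.
Field (20°×10°, letters A–R): lon ⌊34.8964/20⌋ = 1 → B; lat ⌊50.3869/10⌋ = 5 → F.
Square (2°×1°, digits 0–9): lon ⌊14.8964/2⌋ = 7; lat ⌊0.3869/1⌋ = 0.
Subsquare (5′×2.5′, letters a–x): lon ⌊0.8964/0.0833333⌋ = 10 → k; lat ⌊0.3869/0.0416667⌋ = 9 → j.

BF70kj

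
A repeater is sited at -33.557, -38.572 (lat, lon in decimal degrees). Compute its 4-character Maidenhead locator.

HF06

Add 180° to longitude and 90° to latitude: 141.43, 56.44.
Field (20°×10°, letters A–R): lon ⌊141.43/20⌋ = 7 → H; lat ⌊56.44/10⌋ = 5 → F.
Square (2°×1°, digits 0–9): lon ⌊1.43/2⌋ = 0; lat ⌊6.44/1⌋ = 6.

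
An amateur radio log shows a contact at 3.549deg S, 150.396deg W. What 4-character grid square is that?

BI46

Shift to the Maidenhead origin (180°W, 90°S): lon 29.60, lat 86.45.
Field (20°×10°, letters A–R): 29.60/20 → 1 → B, 86.45/10 → 8 → I; chars BI.
Square (2°×1°, digits 0–9): 9.60/2 → 4, 6.45/1 → 6; chars 46.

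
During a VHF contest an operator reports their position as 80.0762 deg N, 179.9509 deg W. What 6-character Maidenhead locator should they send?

Offset from 180°W / 90°S: lon 0.0491°, lat 170.0762°.
Field: 0.0491/20 → 0 → A, 170.0762/10 → 17 → R; chars AR.
Square: 0.0491/2 → 0, 0.0762/1 → 0; chars 00.
Subsquare: 0.0491/0.0833333 → 0 → a, 0.0762/0.0416667 → 1 → b; chars ab.

AR00ab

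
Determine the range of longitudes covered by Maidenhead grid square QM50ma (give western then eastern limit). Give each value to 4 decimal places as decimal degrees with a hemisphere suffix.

Field Q=16, M=12: +16·20° lon, +12·10° lat → SW at lon 140°, lat 30°.
Square 5, 0: +5·2° lon, +0·1° lat → SW at lon 150°, lat 30°.
Subsquare m=12, a=0: +12·0.0833333° lon, +0·0.0416667° lat → SW at lon 151°, lat 30°.
Cell spans 0.0833333° lon × 0.0416667° lat.
west 151.0000° E, east 151.0833° E.

151.0000° E, 151.0833° E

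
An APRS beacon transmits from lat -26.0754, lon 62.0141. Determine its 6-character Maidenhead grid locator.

Offset from 180°W / 90°S: lon 242.0141°, lat 63.9246°.
Field: lon ⌊242.0141/20⌋ = 12 → M; lat ⌊63.9246/10⌋ = 6 → G.
Square: lon ⌊2.0141/2⌋ = 1; lat ⌊3.9246/1⌋ = 3.
Subsquare: lon ⌊0.0141/0.0833333⌋ = 0 → a; lat ⌊0.9246/0.0416667⌋ = 22 → w.

MG13aw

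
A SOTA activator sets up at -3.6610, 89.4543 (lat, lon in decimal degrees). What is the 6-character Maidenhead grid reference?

Add 180° to longitude and 90° to latitude: 269.4543, 86.3390.
Field (20°×10°, letters A–R): 269.4543/20 → 13 → N, 86.3390/10 → 8 → I; chars NI.
Square (2°×1°, digits 0–9): 9.4543/2 → 4, 6.3390/1 → 6; chars 46.
Subsquare (5′×2.5′, letters a–x): 1.4543/0.0833333 → 17 → r, 0.3390/0.0416667 → 8 → i; chars ri.

NI46ri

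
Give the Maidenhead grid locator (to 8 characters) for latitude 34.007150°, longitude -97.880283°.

Shift to the Maidenhead origin (180°W, 90°S): lon 82.11972, lat 124.00715.
Field (20°×10°, letters A–R): lon ⌊82.11972/20⌋ = 4 → E; lat ⌊124.00715/10⌋ = 12 → M.
Square (2°×1°, digits 0–9): lon ⌊2.11972/2⌋ = 1; lat ⌊4.00715/1⌋ = 4.
Subsquare (5′×2.5′, letters a–x): lon ⌊0.11972/0.0833333⌋ = 1 → b; lat ⌊0.00715/0.0416667⌋ = 0 → a.
Extended square (30″×15″, digits 0–9): lon ⌊0.03638/0.00833333⌋ = 4; lat ⌊0.00715/0.00416667⌋ = 1.

EM14ba41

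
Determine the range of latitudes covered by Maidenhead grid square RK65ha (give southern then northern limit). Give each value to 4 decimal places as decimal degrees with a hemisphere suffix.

15.0000° N, 15.0417° N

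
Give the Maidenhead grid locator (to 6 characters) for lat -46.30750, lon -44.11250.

GE73wq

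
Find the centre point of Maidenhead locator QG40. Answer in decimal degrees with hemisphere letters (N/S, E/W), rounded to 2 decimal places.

29.50° S, 149.00° E

Field Q=16, G=6: +16·20° lon, +6·10° lat → SW at lon 140°, lat -30°.
Square 4, 0: +4·2° lon, +0·1° lat → SW at lon 148°, lat -30°.
Cell spans 2° lon × 1° lat. Centre is SW corner plus half of each.
latitude 29.50° S, longitude 149.00° E.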